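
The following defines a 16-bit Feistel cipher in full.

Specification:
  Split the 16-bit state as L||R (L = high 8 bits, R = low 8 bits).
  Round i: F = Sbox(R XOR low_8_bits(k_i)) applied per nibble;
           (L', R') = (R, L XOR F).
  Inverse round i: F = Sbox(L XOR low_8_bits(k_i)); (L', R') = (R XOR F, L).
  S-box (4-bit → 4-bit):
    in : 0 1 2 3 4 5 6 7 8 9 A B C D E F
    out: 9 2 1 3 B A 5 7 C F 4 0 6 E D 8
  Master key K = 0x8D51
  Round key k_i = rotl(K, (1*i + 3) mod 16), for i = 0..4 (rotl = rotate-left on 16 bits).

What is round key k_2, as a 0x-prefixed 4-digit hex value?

K = 0x8D51
k_0 = rotl(K, (1*0+3) mod 16) = rotl(K, 3) = 0x6A8C
k_1 = rotl(K, (1*1+3) mod 16) = rotl(K, 4) = 0xD518
k_2 = rotl(K, (1*2+3) mod 16) = rotl(K, 5) = 0xAA31

0xAA31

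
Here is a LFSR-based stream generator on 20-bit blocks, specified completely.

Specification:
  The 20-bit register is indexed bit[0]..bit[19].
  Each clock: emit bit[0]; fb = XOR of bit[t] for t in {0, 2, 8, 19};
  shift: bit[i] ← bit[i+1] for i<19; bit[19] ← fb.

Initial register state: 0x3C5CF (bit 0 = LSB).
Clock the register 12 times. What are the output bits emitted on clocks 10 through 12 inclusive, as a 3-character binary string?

010

reg_0 = 0x3C5CF
clock 1: out=1, reg = 0x9E2E7
clock 2: out=1, reg = 0xCF173
clock 3: out=1, reg = 0xE78B9
clock 4: out=1, reg = 0x73C5C
clock 5: out=0, reg = 0xB9E2E
clock 6: out=0, reg = 0x5CF17
clock 7: out=1, reg = 0xAE78B
clock 8: out=1, reg = 0xD73C5
clock 9: out=1, reg = 0x6B9E2
clock 10: out=0, reg = 0xB5CF1
clock 11: out=1, reg = 0x5AE78
clock 12: out=0, reg = 0x2D73C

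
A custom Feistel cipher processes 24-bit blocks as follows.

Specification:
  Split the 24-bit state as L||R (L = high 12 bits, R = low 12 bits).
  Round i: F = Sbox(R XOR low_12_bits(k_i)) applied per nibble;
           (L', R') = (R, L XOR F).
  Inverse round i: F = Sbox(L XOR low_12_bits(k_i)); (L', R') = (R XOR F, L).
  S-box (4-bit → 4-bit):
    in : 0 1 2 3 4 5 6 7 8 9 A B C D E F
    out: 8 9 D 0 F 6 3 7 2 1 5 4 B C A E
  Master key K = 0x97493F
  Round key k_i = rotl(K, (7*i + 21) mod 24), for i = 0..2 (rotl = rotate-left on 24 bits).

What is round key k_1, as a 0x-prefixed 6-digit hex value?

0x7493F9

K = 0x97493F
k_0 = rotl(K, (7*0+21) mod 24) = rotl(K, 21) = 0xF2E927
k_1 = rotl(K, (7*1+21) mod 24) = rotl(K, 4) = 0x7493F9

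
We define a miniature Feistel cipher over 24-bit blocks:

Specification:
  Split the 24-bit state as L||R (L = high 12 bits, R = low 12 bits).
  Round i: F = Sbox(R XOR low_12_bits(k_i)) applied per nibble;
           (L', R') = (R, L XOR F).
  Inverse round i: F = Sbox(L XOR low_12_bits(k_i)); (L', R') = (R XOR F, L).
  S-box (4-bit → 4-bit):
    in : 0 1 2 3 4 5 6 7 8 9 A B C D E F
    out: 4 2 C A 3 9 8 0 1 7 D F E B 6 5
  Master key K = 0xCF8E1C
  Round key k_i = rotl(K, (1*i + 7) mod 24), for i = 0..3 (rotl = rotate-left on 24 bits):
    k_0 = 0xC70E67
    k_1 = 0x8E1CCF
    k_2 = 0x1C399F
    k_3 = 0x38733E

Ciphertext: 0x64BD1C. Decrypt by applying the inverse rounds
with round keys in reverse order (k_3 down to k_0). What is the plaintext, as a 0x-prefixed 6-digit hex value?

s_0 = ciphertext = 0x64BD1C
s_1 = InvRound(s_0, k_3) = 0x41564B
s_2 = InvRound(s_1, k_2) = 0xD56415
s_3 = InvRound(s_2, k_1) = 0x662D56
s_4 = InvRound(s_3, k_0) = 0xC1F662

0xC1F662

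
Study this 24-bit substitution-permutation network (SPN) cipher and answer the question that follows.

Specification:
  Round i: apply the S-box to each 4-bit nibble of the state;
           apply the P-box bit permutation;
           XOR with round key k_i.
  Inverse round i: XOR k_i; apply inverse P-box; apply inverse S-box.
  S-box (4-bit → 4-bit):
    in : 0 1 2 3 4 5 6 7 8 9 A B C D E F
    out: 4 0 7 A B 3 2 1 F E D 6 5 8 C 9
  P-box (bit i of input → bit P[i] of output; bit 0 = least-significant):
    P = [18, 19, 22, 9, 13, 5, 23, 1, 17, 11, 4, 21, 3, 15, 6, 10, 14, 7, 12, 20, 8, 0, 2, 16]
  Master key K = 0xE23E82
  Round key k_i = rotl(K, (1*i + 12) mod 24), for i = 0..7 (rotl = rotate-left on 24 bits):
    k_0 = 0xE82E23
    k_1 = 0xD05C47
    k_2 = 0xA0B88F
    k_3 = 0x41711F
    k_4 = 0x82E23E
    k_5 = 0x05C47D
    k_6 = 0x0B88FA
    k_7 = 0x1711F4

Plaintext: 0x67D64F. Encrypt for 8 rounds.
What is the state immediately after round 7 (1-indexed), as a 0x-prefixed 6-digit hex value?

s_0 = plaintext = 0x67D64F
s_1 = Round(s_0, k_0) = 0xEC4000
s_2 = Round(s_1, k_1) = 0x11885B
s_3 = Round(s_2, k_2) = 0xCA14F7
s_4 = Round(s_3, k_3) = 0x770819
s_5 = Round(s_4, k_4) = 0xE8A96E
s_6 = Round(s_5, k_5) = 0x749A81
s_7 = Round(s_6, k_6) = 0xB96D08
s_8 = Round(s_7, k_7) = 0xEB8371

0xB96D08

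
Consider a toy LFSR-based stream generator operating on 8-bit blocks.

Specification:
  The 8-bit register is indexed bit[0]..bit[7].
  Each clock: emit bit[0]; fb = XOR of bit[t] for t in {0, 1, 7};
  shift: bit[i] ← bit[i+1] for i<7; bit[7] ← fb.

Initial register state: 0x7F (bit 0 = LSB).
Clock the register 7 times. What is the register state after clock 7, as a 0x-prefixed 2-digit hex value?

reg_0 = 0x7F
clock 1: out=1, reg = 0x3F
clock 2: out=1, reg = 0x1F
clock 3: out=1, reg = 0x0F
clock 4: out=1, reg = 0x07
clock 5: out=1, reg = 0x03
clock 6: out=1, reg = 0x01
clock 7: out=1, reg = 0x80

0x80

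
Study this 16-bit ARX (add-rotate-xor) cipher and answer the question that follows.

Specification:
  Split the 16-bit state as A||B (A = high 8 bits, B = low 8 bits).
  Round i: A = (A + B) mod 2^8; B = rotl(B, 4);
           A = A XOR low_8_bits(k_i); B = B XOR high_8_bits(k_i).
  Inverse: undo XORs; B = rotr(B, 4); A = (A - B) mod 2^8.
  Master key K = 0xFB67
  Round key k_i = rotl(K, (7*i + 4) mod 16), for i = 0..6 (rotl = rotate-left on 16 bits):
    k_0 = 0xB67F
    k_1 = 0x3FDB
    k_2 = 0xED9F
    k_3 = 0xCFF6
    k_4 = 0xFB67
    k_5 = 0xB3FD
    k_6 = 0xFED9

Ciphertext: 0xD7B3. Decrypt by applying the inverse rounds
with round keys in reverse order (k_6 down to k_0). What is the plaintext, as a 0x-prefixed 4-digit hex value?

0x4D9D

s_0 = ciphertext = 0xD7B3
s_1 = InvRound(s_0, k_6) = 0x3AD4
s_2 = InvRound(s_1, k_5) = 0x5176
s_3 = InvRound(s_2, k_4) = 0x5ED8
s_4 = InvRound(s_3, k_3) = 0x3771
s_5 = InvRound(s_4, k_2) = 0xDFC9
s_6 = InvRound(s_5, k_1) = 0x956F
s_7 = InvRound(s_6, k_0) = 0x4D9D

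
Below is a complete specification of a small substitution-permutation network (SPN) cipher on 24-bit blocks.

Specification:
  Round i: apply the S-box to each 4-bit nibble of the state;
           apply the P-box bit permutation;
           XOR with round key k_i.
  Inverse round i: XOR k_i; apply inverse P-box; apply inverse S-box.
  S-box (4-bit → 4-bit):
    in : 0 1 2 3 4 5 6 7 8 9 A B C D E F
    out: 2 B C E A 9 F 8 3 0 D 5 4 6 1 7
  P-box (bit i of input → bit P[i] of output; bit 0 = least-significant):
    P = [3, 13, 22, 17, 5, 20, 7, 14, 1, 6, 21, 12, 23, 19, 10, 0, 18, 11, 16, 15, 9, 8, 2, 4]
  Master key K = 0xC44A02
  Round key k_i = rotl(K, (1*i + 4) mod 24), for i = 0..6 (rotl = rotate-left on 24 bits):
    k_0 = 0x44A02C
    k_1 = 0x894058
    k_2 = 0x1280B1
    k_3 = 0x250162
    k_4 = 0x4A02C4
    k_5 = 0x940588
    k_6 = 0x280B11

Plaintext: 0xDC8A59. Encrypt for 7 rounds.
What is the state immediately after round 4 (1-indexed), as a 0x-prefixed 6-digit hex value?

0x5B9947

s_0 = plaintext = 0xDC8A59
s_1 = Round(s_0, k_0) = 0xEDF10A
s_2 = Round(s_1, k_1) = 0x525E12
s_3 = Round(s_2, k_2) = 0xC14282
s_4 = Round(s_3, k_3) = 0x5B9947
s_5 = Round(s_4, k_4) = 0x5D40D4
s_6 = Round(s_5, k_5) = 0x8F2F59
s_7 = Round(s_6, k_6) = 0x0D4472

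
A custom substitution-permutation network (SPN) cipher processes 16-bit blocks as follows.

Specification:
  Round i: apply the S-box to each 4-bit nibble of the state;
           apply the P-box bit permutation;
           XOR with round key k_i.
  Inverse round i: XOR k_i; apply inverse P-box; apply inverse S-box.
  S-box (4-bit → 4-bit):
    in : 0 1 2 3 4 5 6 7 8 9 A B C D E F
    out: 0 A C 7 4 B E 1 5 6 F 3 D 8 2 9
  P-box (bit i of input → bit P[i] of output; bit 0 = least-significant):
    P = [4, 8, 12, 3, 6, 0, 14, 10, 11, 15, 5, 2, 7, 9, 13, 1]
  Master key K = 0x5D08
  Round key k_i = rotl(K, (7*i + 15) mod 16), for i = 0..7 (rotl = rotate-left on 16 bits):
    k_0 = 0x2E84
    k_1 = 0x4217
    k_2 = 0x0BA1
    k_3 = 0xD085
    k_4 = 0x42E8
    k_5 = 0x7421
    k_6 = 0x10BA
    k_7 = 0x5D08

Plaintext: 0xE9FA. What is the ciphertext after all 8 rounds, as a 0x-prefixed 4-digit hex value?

s_0 = plaintext = 0xE9FA
s_1 = Round(s_0, k_0) = 0xB9FC
s_2 = Round(s_1, k_1) = 0xD4EF
s_3 = Round(s_2, k_2) = 0x0B9A
s_4 = Round(s_3, k_3) = 0x099C
s_5 = Round(s_4, k_4) = 0x92D1
s_6 = Round(s_5, k_5) = 0x530D
s_7 = Round(s_6, k_6) = 0x9A10
s_8 = Round(s_7, k_7) = 0xF32D

0xF32D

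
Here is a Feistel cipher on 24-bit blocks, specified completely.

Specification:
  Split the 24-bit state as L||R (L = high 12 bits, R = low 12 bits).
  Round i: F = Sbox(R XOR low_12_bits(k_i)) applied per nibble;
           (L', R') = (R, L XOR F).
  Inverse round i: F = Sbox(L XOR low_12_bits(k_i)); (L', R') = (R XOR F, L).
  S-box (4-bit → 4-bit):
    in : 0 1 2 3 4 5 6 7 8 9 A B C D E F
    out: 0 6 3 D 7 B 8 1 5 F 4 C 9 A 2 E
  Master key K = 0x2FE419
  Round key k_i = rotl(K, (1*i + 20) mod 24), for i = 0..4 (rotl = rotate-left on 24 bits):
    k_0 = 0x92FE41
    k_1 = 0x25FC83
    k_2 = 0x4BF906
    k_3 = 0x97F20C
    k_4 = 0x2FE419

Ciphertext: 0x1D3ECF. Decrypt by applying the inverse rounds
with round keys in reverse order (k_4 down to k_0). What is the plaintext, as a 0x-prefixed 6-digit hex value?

s_0 = ciphertext = 0x1D3ECF
s_1 = InvRound(s_0, k_4) = 0x55B1D3
s_2 = InvRound(s_1, k_3) = 0x06255B
s_3 = InvRound(s_2, k_2) = 0xADC062
s_4 = InvRound(s_3, k_1) = 0x8DCADC
s_5 = InvRound(s_4, k_0) = 0x2268DC

0x2268DC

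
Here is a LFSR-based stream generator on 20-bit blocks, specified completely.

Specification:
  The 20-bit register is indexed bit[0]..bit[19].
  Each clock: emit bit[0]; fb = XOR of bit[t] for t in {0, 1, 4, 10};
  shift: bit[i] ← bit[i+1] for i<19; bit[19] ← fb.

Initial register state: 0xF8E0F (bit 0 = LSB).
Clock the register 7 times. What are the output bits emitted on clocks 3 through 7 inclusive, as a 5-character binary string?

11000

reg_0 = 0xF8E0F
clock 1: out=1, reg = 0xFC707
clock 2: out=1, reg = 0xFE383
clock 3: out=1, reg = 0x7F1C1
clock 4: out=1, reg = 0xBF8E0
clock 5: out=0, reg = 0x5FC70
clock 6: out=0, reg = 0x2FE38
clock 7: out=0, reg = 0x17F1C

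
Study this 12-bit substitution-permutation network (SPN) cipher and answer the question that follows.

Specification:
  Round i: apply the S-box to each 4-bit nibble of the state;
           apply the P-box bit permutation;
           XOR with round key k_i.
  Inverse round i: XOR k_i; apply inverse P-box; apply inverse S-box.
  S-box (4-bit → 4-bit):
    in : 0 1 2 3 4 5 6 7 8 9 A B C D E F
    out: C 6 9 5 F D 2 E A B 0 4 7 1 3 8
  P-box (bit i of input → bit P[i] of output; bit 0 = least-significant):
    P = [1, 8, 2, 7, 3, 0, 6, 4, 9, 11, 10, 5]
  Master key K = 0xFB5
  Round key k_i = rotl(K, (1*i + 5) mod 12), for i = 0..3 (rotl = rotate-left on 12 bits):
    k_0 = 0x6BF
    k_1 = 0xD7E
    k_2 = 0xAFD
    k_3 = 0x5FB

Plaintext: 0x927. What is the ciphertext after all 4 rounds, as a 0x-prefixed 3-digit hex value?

0x124

s_0 = plaintext = 0x927
s_1 = Round(s_0, k_0) = 0xD03
s_2 = Round(s_1, k_1) = 0xF28
s_3 = Round(s_2, k_2) = 0xB45
s_4 = Round(s_3, k_3) = 0x124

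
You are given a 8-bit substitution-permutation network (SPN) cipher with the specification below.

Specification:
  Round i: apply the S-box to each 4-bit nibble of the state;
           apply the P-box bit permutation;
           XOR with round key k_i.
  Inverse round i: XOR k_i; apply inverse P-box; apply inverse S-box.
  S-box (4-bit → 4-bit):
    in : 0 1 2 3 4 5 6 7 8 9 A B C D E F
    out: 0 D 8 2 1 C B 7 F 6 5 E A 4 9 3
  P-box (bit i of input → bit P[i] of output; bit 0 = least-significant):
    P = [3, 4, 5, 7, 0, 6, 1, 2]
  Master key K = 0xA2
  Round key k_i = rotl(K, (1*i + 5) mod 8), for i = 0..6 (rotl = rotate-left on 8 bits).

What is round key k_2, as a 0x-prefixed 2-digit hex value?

K = 0xA2
k_0 = rotl(K, (1*0+5) mod 8) = rotl(K, 5) = 0x54
k_1 = rotl(K, (1*1+5) mod 8) = rotl(K, 6) = 0xA8
k_2 = rotl(K, (1*2+5) mod 8) = rotl(K, 7) = 0x51

0x51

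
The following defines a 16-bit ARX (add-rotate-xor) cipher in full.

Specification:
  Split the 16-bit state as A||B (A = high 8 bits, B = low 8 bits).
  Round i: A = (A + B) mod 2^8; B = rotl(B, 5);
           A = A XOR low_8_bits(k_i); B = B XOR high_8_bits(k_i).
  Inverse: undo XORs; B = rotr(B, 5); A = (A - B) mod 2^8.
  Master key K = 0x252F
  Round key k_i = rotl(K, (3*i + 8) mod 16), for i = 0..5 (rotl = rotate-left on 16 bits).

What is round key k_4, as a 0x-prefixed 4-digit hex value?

K = 0x252F
k_0 = rotl(K, (3*0+8) mod 16) = rotl(K, 8) = 0x2F25
k_1 = rotl(K, (3*1+8) mod 16) = rotl(K, 11) = 0x7929
k_2 = rotl(K, (3*2+8) mod 16) = rotl(K, 14) = 0xC94B
k_3 = rotl(K, (3*3+8) mod 16) = rotl(K, 1) = 0x4A5E
k_4 = rotl(K, (3*4+8) mod 16) = rotl(K, 4) = 0x52F2

0x52F2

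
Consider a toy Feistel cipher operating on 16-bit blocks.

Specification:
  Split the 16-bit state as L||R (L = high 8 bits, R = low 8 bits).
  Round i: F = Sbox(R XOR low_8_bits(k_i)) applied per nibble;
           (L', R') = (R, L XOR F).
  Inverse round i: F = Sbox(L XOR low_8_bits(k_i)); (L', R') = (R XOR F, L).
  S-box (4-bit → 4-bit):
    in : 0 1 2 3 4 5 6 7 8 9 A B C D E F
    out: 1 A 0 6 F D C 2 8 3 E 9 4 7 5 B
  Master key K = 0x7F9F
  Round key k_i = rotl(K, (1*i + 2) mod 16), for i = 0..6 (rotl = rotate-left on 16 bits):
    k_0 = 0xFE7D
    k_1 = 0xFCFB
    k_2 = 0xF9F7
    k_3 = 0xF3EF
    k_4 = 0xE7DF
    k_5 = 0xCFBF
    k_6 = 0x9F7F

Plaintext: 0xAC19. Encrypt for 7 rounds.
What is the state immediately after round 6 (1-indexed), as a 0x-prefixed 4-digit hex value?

s_0 = plaintext = 0xAC19
s_1 = Round(s_0, k_0) = 0x1963
s_2 = Round(s_1, k_1) = 0x6321
s_3 = Round(s_2, k_2) = 0x211F
s_4 = Round(s_3, k_3) = 0x1F90
s_5 = Round(s_4, k_4) = 0x90E4
s_6 = Round(s_5, k_5) = 0xE449
s_7 = Round(s_6, k_6) = 0x4988

0xE449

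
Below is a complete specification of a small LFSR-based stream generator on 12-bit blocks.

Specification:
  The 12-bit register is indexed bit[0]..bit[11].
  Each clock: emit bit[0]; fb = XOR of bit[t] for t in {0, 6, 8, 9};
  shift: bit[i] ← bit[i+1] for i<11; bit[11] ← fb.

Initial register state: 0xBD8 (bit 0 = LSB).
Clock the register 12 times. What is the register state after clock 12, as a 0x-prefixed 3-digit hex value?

reg_0 = 0xBD8
clock 1: out=0, reg = 0xDEC
clock 2: out=0, reg = 0x6F6
clock 3: out=0, reg = 0x37B
clock 4: out=1, reg = 0x1BD
clock 5: out=1, reg = 0x0DE
clock 6: out=0, reg = 0x86F
clock 7: out=1, reg = 0x437
clock 8: out=1, reg = 0xA1B
clock 9: out=1, reg = 0x50D
clock 10: out=1, reg = 0x286
clock 11: out=0, reg = 0x943
clock 12: out=1, reg = 0xCA1

0xCA1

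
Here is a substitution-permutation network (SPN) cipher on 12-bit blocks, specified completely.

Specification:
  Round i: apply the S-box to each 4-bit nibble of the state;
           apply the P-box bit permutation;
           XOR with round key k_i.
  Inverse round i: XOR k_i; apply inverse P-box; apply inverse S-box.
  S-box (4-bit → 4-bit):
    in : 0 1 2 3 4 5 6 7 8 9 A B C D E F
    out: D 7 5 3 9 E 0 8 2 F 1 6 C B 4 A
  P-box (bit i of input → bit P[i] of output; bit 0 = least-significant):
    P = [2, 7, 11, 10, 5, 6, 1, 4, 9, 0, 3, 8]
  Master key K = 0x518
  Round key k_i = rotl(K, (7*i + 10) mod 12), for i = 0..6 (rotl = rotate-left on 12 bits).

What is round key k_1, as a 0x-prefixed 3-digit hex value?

0x30A

K = 0x518
k_0 = rotl(K, (7*0+10) mod 12) = rotl(K, 10) = 0x146
k_1 = rotl(K, (7*1+10) mod 12) = rotl(K, 5) = 0x30A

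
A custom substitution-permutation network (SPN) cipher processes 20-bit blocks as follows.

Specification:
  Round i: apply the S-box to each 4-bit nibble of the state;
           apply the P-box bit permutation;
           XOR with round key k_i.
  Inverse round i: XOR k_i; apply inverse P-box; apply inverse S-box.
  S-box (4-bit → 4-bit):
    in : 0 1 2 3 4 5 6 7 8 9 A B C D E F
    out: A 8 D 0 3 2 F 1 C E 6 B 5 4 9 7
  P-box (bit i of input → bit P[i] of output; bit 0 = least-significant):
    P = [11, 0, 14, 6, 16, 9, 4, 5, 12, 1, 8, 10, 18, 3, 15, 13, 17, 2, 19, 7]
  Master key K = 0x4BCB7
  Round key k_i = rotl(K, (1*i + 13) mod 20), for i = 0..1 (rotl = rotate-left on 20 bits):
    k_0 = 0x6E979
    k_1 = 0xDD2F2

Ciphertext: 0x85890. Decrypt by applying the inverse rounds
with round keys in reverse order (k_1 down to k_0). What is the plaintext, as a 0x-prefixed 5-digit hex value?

s_0 = ciphertext = 0x85890
s_1 = InvRound(s_0, k_1) = 0x3C5BE
s_2 = InvRound(s_1, k_0) = 0x0E07B

0x0E07B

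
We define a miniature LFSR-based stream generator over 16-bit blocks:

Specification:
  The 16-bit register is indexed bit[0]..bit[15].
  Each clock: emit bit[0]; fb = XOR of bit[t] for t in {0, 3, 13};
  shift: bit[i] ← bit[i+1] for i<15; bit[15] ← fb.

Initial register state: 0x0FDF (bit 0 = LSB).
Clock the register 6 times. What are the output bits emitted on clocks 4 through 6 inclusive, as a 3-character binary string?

reg_0 = 0x0FDF
clock 1: out=1, reg = 0x07EF
clock 2: out=1, reg = 0x03F7
clock 3: out=1, reg = 0x81FB
clock 4: out=1, reg = 0x40FD
clock 5: out=1, reg = 0x207E
clock 6: out=0, reg = 0x103F

110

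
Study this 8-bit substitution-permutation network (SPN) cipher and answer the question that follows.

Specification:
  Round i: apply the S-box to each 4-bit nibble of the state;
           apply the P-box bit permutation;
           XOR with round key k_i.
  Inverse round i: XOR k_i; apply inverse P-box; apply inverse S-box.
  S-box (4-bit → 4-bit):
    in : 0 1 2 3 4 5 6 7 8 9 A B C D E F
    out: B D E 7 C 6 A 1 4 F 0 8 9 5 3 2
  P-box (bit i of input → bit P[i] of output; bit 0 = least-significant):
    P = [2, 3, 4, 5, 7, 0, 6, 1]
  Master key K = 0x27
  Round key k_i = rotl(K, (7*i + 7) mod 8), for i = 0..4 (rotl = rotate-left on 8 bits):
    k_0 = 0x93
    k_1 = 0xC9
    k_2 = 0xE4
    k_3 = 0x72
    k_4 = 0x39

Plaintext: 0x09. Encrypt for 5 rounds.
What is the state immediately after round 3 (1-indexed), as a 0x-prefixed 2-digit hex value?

s_0 = plaintext = 0x09
s_1 = Round(s_0, k_0) = 0x2C
s_2 = Round(s_1, k_1) = 0xAE
s_3 = Round(s_2, k_2) = 0xE8
s_4 = Round(s_3, k_3) = 0xE3
s_5 = Round(s_4, k_4) = 0xA4

0xE8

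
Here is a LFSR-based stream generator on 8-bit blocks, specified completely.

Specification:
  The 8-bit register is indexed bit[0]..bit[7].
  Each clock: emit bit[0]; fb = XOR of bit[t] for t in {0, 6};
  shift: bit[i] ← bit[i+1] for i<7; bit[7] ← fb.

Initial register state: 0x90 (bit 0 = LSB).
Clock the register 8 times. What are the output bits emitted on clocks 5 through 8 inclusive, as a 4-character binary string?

reg_0 = 0x90
clock 1: out=0, reg = 0x48
clock 2: out=0, reg = 0xA4
clock 3: out=0, reg = 0x52
clock 4: out=0, reg = 0xA9
clock 5: out=1, reg = 0xD4
clock 6: out=0, reg = 0xEA
clock 7: out=0, reg = 0xF5
clock 8: out=1, reg = 0x7A

1001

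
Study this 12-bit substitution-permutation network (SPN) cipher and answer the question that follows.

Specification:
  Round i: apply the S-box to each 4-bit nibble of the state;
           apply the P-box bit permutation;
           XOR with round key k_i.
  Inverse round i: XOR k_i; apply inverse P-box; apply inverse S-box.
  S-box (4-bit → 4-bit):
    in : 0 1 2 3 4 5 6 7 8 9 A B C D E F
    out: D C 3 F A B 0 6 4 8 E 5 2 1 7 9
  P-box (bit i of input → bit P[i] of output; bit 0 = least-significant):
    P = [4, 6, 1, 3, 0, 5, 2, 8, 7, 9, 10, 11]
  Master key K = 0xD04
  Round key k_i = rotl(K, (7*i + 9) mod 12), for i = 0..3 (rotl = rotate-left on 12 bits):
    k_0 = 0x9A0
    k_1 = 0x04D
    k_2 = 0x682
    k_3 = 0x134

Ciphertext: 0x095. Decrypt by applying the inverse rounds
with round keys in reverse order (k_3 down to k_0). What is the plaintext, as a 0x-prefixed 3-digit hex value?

s_0 = ciphertext = 0x095
s_1 = InvRound(s_0, k_3) = 0xD56
s_2 = InvRound(s_1, k_2) = 0x512
s_3 = InvRound(s_2, k_1) = 0x803
s_4 = InvRound(s_3, k_0) = 0xD58

0xD58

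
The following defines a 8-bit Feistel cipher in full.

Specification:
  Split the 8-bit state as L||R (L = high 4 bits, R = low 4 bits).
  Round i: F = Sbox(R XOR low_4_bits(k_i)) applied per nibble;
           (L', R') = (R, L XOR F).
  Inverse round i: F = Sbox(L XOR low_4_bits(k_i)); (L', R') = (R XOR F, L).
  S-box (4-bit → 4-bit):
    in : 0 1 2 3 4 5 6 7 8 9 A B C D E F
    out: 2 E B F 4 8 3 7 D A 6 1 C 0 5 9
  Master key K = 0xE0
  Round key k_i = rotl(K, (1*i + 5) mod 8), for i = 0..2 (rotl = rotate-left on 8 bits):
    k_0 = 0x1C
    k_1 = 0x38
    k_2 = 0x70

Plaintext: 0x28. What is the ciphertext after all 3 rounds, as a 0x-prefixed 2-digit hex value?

s_0 = plaintext = 0x28
s_1 = Round(s_0, k_0) = 0x86
s_2 = Round(s_1, k_1) = 0x6D
s_3 = Round(s_2, k_2) = 0xD6

0xD6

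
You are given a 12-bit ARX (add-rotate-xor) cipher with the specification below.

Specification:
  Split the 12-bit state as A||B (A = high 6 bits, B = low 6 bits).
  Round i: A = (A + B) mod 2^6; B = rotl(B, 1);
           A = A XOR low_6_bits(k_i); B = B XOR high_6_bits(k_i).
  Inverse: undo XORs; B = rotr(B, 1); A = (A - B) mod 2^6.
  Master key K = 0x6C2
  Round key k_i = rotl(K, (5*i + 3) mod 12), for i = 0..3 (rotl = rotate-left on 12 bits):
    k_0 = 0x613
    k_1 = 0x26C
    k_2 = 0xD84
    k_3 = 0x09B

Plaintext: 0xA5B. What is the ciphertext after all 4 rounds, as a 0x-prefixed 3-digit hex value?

0x33E

s_0 = plaintext = 0xA5B
s_1 = Round(s_0, k_0) = 0x5EE
s_2 = Round(s_1, k_1) = 0xA54
s_3 = Round(s_2, k_2) = 0xE5E
s_4 = Round(s_3, k_3) = 0x33E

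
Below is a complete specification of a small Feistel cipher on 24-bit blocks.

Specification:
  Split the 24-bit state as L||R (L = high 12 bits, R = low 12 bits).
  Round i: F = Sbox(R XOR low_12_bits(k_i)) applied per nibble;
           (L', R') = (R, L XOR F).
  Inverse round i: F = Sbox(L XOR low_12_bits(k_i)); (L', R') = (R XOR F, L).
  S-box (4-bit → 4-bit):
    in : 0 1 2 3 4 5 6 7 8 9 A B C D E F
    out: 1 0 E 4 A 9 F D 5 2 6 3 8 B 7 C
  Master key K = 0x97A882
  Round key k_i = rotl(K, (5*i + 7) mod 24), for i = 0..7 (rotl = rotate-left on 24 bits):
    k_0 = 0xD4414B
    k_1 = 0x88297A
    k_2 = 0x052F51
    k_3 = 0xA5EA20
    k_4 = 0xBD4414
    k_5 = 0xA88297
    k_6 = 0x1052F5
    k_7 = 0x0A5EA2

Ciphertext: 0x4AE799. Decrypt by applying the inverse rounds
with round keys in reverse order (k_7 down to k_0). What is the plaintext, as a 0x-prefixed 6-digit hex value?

0x2DC7AD

s_0 = ciphertext = 0x4AE799
s_1 = InvRound(s_0, k_7) = 0x1814AE
s_2 = InvRound(s_1, k_6) = 0x074181
s_3 = InvRound(s_2, k_5) = 0xFF5074
s_4 = InvRound(s_3, k_4) = 0x304FF5
s_5 = InvRound(s_4, k_3) = 0xD1F304
s_6 = InvRound(s_5, k_2) = 0xDA3D1F
s_7 = InvRound(s_6, k_1) = 0x7ADDA3
s_8 = InvRound(s_7, k_0) = 0x2DC7AD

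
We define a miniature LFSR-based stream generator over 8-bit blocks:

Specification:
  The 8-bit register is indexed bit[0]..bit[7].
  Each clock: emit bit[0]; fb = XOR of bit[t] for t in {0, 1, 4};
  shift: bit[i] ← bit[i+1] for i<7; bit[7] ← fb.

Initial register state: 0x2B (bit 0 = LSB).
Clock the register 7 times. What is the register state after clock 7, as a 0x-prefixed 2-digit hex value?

reg_0 = 0x2B
clock 1: out=1, reg = 0x15
clock 2: out=1, reg = 0x0A
clock 3: out=0, reg = 0x85
clock 4: out=1, reg = 0xC2
clock 5: out=0, reg = 0xE1
clock 6: out=1, reg = 0xF0
clock 7: out=0, reg = 0xF8

0xF8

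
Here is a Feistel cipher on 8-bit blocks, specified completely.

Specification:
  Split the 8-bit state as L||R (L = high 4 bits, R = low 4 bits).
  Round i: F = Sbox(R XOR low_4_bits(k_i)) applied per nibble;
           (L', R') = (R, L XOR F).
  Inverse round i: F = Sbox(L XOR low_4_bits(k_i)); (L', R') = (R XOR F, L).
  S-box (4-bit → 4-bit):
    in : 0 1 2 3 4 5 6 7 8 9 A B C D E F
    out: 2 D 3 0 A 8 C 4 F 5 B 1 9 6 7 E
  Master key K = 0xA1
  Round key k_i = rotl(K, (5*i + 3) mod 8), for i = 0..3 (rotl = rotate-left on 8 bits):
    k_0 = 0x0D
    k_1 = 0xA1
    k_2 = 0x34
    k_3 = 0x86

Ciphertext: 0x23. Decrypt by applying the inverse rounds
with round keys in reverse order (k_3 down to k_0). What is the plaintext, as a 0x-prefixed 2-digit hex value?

s_0 = ciphertext = 0x23
s_1 = InvRound(s_0, k_3) = 0x92
s_2 = InvRound(s_1, k_2) = 0x49
s_3 = InvRound(s_2, k_1) = 0x14
s_4 = InvRound(s_3, k_0) = 0xD1

0xD1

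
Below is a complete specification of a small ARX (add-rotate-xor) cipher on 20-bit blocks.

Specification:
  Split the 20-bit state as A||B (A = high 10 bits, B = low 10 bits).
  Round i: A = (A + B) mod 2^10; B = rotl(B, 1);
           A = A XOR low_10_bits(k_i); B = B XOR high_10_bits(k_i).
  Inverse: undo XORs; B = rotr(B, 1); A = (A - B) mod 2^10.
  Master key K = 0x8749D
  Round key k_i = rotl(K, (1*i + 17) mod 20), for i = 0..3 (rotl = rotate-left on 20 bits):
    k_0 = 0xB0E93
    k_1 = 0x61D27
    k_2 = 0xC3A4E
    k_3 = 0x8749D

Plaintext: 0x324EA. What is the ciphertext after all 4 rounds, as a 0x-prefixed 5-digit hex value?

0x722A3

s_0 = plaintext = 0x324EA
s_1 = Round(s_0, k_0) = 0xC8317
s_2 = Round(s_1, k_1) = 0xC43A8
s_3 = Round(s_2, k_2) = 0x3D85F
s_4 = Round(s_3, k_3) = 0x722A3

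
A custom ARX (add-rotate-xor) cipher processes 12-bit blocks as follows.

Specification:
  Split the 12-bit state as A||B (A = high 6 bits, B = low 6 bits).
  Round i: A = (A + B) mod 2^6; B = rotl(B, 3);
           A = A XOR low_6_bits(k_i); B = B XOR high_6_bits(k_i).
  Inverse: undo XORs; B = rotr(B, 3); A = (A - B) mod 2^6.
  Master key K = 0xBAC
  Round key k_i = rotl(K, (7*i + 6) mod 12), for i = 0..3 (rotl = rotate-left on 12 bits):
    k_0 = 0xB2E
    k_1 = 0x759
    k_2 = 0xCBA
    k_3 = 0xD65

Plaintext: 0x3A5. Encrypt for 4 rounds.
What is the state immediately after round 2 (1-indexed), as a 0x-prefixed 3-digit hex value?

s_0 = plaintext = 0x3A5
s_1 = Round(s_0, k_0) = 0x740
s_2 = Round(s_1, k_1) = 0x11D
s_3 = Round(s_2, k_2) = 0x6D9
s_4 = Round(s_3, k_3) = 0x47E

0x11D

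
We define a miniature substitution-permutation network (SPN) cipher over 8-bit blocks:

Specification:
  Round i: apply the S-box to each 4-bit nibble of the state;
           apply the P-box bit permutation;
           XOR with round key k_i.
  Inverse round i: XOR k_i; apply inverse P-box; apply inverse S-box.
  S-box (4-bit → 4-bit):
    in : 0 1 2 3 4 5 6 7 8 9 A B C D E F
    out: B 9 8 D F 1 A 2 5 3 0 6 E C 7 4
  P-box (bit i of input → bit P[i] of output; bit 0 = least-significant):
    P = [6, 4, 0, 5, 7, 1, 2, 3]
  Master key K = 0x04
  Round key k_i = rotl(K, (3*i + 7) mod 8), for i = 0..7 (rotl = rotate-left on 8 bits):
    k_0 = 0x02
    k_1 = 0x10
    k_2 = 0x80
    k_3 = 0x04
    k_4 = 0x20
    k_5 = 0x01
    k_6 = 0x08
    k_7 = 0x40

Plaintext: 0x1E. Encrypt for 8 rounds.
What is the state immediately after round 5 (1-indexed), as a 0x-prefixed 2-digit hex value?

s_0 = plaintext = 0x1E
s_1 = Round(s_0, k_0) = 0xDB
s_2 = Round(s_1, k_1) = 0x0D
s_3 = Round(s_2, k_2) = 0x2B
s_4 = Round(s_3, k_3) = 0x1D
s_5 = Round(s_4, k_4) = 0x89
s_6 = Round(s_5, k_5) = 0xD5
s_7 = Round(s_6, k_6) = 0x44
s_8 = Round(s_7, k_7) = 0xBF

0x89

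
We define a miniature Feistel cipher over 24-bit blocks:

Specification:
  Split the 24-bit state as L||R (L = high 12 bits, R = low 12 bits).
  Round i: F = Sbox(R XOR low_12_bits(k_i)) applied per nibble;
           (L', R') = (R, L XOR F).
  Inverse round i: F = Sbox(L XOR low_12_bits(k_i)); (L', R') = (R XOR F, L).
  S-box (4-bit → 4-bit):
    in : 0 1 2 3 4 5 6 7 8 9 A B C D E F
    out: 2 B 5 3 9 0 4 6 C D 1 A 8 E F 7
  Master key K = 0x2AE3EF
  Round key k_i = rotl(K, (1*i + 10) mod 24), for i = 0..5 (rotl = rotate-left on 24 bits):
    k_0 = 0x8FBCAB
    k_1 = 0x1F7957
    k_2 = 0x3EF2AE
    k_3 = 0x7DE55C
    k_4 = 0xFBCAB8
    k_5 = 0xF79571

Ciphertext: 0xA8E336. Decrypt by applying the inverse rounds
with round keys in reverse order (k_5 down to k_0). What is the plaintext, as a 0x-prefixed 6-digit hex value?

s_0 = ciphertext = 0xA8E336
s_1 = InvRound(s_0, k_5) = 0x441A8E
s_2 = InvRound(s_1, k_4) = 0x5F3441
s_3 = InvRound(s_2, k_3) = 0x6565F3
s_4 = InvRound(s_3, k_2) = 0xC8F656
s_5 = InvRound(s_4, k_1) = 0x6BAC8F
s_6 = InvRound(s_5, k_0) = 0xD346BA

0xD346BA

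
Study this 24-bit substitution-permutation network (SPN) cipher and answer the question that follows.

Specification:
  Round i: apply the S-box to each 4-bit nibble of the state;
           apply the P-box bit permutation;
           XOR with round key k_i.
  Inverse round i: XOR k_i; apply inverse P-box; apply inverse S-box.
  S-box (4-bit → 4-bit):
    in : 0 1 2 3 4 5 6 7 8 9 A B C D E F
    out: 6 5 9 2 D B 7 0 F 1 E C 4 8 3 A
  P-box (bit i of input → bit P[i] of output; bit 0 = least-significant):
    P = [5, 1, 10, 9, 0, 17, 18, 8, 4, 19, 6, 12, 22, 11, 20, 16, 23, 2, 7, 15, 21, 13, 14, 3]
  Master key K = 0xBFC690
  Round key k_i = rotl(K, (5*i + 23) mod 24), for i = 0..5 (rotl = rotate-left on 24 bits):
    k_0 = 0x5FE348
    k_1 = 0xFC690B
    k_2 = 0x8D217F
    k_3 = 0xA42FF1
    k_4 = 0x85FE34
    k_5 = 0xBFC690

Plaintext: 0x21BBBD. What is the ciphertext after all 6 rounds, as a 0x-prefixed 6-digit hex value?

s_0 = plaintext = 0x21BBBD
s_1 = Round(s_0, k_0) = 0xEAF080
s_2 = Round(s_1, k_1) = 0xD3C4CC
s_3 = Round(s_2, k_2) = 0x993523
s_4 = Round(s_3, k_3) = 0x0C36E2
s_5 = Round(s_4, k_4) = 0x8F94C5
s_6 = Round(s_5, k_5) = 0xDB34EE

0xDB34EE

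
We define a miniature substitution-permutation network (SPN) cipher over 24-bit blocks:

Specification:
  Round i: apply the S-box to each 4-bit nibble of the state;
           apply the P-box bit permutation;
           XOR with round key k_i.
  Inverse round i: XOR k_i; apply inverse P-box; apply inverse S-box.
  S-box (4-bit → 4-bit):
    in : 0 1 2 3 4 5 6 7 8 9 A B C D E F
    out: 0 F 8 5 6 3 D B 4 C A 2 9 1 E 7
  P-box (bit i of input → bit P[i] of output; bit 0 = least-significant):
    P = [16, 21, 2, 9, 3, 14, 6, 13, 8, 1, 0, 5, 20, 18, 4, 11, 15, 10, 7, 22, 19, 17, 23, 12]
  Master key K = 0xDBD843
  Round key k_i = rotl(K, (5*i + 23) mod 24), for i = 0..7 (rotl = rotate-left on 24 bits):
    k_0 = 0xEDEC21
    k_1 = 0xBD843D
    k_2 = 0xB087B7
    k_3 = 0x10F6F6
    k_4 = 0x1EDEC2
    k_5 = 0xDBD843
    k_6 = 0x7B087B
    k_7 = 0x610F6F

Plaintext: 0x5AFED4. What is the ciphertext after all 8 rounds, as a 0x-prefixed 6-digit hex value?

s_0 = plaintext = 0x5AFED4
s_1 = Round(s_0, k_0) = 0x93E81E
s_2 = Round(s_1, k_1) = 0x197EE0
s_3 = Round(s_2, k_2) = 0x6EFF54
s_4 = Round(s_3, k_3) = 0xECA369
s_5 = Round(s_4, k_4) = 0xD8658F
s_6 = Round(s_5, k_5) = 0xE2D195
s_7 = Round(s_6, k_6) = 0x883918
s_8 = Round(s_7, k_7) = 0xF16F92

0xF16F92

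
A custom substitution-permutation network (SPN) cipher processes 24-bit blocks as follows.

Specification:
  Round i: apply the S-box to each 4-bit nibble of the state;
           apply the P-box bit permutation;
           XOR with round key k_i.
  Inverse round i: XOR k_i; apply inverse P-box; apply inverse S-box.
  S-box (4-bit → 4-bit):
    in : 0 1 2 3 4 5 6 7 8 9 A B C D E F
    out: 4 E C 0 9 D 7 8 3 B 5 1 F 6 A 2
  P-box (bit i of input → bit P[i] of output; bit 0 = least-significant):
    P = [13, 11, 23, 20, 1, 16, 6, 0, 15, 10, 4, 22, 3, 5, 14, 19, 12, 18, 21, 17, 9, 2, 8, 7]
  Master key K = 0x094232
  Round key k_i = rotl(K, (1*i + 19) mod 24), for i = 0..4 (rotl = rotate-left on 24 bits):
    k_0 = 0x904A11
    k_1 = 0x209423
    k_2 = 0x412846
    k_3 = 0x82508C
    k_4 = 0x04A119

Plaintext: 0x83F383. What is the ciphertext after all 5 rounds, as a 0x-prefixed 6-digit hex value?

0xE85BAB

s_0 = plaintext = 0x83F383
s_1 = Round(s_0, k_0) = 0x914837
s_2 = Round(s_1, k_1) = 0x1E12AF
s_3 = Round(s_2, k_2) = 0x0F61B0
s_4 = Round(s_3, k_3) = 0x4615B6
s_5 = Round(s_4, k_4) = 0xE85BAB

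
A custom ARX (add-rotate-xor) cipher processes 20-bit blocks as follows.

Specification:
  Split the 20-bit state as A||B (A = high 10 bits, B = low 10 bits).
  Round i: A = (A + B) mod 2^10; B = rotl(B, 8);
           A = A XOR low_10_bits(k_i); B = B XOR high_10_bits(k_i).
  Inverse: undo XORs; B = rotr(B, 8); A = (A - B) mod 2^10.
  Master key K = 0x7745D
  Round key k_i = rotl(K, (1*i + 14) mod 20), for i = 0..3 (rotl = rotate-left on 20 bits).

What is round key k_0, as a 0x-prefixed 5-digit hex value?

0x75DD1

K = 0x7745D
k_0 = rotl(K, (1*0+14) mod 20) = rotl(K, 14) = 0x75DD1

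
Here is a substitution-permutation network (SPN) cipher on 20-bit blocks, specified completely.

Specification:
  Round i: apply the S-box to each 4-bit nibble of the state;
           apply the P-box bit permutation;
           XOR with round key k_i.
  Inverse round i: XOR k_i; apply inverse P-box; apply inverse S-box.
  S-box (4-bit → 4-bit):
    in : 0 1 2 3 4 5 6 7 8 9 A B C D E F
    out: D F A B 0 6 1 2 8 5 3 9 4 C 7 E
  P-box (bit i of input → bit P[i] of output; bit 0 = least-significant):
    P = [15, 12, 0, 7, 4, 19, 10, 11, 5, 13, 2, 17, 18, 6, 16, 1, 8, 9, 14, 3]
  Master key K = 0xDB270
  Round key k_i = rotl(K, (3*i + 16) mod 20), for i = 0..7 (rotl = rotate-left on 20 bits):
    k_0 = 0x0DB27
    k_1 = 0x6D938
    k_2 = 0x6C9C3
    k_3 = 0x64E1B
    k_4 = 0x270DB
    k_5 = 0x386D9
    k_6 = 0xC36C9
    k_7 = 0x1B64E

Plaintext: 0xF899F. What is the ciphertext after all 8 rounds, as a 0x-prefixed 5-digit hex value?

s_0 = plaintext = 0xF899F
s_1 = Round(s_0, k_0) = 0x08D98
s_2 = Round(s_1, k_1) = 0x49CA6
s_3 = Round(s_2, k_2) = 0xB49D7
s_4 = Round(s_3, k_3) = 0x65337
s_5 = Round(s_4, k_4) = 0x949AB
s_6 = Round(s_5, k_5) = 0xB476D
s_7 = Round(s_6, k_6) = 0xC1750
s_8 = Round(s_7, k_7) = 0xC528D

0xC528D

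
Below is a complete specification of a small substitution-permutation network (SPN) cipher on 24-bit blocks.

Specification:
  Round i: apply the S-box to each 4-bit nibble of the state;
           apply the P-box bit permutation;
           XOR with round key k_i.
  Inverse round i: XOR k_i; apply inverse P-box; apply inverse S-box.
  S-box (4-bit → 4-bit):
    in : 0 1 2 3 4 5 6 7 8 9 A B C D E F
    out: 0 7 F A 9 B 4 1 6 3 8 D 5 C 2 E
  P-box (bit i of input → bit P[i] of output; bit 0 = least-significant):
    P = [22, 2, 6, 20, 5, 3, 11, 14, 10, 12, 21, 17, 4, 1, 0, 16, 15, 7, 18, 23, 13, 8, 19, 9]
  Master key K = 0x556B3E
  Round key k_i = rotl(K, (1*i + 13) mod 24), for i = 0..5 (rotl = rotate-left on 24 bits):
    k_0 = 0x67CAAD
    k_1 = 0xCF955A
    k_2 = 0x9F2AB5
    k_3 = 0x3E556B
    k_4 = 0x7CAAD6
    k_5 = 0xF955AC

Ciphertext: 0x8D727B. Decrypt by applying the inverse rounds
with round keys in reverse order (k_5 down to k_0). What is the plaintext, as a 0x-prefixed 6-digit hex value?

s_0 = ciphertext = 0x8D727B
s_1 = InvRound(s_0, k_5) = 0x581C02
s_2 = InvRound(s_1, k_4) = 0x417108
s_3 = InvRound(s_2, k_3) = 0xC6FB7B
s_4 = InvRound(s_3, k_2) = 0x893E32
s_5 = InvRound(s_4, k_1) = 0x5C0A1C
s_6 = InvRound(s_5, k_0) = 0x69BD4A

0x69BD4A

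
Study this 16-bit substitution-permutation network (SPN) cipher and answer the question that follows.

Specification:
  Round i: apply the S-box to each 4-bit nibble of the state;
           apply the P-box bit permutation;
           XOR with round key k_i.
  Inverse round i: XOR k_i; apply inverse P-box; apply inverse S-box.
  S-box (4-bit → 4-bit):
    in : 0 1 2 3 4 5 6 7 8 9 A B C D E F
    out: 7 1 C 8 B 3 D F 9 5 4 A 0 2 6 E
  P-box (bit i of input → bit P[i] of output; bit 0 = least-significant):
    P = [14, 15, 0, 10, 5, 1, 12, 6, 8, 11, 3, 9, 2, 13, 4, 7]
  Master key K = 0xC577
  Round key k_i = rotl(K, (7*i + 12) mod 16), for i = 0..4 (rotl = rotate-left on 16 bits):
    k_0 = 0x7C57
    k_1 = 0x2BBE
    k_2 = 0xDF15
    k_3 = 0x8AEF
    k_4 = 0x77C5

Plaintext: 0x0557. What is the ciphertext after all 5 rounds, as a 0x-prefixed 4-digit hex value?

s_0 = plaintext = 0x0557
s_1 = Round(s_0, k_0) = 0x9160
s_2 = Round(s_1, k_1) = 0xFACB
s_3 = Round(s_2, k_2) = 0x7B8D
s_4 = Round(s_3, k_3) = 0x201B
s_5 = Round(s_4, k_4) = 0xFA7D

0xFA7D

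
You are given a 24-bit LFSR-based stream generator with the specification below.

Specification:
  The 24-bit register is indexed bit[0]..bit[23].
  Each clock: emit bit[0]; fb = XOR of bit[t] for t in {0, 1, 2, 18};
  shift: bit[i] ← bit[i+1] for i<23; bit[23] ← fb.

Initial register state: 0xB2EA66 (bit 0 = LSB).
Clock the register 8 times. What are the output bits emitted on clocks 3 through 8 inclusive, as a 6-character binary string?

100110

reg_0 = 0xB2EA66
clock 1: out=0, reg = 0x597533
clock 2: out=1, reg = 0x2CBA99
clock 3: out=1, reg = 0x165D4C
clock 4: out=0, reg = 0x0B2EA6
clock 5: out=0, reg = 0x059753
clock 6: out=1, reg = 0x82CBA9
clock 7: out=1, reg = 0xC165D4
clock 8: out=0, reg = 0xE0B2EA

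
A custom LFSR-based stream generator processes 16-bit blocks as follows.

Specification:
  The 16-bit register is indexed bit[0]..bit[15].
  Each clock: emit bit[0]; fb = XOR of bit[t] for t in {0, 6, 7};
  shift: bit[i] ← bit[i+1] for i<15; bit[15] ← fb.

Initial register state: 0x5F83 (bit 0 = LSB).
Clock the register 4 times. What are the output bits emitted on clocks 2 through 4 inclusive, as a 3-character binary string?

reg_0 = 0x5F83
clock 1: out=1, reg = 0x2FC1
clock 2: out=1, reg = 0x97E0
clock 3: out=0, reg = 0x4BF0
clock 4: out=0, reg = 0x25F8

100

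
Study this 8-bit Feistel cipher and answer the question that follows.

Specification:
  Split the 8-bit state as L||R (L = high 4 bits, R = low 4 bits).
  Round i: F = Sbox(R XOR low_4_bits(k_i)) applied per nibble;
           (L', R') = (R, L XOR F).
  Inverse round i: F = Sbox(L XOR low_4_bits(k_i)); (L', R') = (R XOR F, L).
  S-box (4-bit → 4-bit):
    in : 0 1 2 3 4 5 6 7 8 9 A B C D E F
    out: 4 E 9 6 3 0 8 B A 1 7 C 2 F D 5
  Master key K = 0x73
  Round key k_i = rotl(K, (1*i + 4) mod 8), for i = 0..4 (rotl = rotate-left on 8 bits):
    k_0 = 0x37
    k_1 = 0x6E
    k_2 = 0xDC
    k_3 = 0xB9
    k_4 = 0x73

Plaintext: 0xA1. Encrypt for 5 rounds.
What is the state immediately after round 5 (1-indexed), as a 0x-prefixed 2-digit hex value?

s_0 = plaintext = 0xA1
s_1 = Round(s_0, k_0) = 0x12
s_2 = Round(s_1, k_1) = 0x23
s_3 = Round(s_2, k_2) = 0x37
s_4 = Round(s_3, k_3) = 0x7E
s_5 = Round(s_4, k_4) = 0xE8

0xE8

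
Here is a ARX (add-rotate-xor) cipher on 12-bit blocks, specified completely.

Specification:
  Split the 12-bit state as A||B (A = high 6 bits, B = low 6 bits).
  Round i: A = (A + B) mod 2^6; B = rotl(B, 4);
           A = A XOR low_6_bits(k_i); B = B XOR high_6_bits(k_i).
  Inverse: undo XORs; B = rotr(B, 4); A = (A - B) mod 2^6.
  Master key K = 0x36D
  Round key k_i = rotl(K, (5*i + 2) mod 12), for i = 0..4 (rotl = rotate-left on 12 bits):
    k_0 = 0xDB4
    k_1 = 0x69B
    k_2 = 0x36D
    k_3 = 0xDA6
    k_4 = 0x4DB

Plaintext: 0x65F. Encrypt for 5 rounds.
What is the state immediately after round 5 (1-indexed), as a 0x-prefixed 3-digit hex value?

s_0 = plaintext = 0x65F
s_1 = Round(s_0, k_0) = 0x301
s_2 = Round(s_1, k_1) = 0x58A
s_3 = Round(s_2, k_2) = 0x36F
s_4 = Round(s_3, k_3) = 0x68D
s_5 = Round(s_4, k_4) = 0xF00

0xF00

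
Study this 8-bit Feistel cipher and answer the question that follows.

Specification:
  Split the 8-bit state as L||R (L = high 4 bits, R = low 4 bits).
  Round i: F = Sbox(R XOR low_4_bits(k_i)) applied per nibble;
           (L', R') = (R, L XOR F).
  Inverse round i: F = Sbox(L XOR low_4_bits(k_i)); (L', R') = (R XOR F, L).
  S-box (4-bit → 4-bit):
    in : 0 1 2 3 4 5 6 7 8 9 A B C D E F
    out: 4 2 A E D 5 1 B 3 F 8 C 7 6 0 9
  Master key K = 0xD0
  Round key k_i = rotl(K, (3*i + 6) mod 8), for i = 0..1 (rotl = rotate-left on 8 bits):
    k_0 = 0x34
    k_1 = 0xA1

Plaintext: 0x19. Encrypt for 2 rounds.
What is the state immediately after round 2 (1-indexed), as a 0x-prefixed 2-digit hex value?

0x78

s_0 = plaintext = 0x19
s_1 = Round(s_0, k_0) = 0x97
s_2 = Round(s_1, k_1) = 0x78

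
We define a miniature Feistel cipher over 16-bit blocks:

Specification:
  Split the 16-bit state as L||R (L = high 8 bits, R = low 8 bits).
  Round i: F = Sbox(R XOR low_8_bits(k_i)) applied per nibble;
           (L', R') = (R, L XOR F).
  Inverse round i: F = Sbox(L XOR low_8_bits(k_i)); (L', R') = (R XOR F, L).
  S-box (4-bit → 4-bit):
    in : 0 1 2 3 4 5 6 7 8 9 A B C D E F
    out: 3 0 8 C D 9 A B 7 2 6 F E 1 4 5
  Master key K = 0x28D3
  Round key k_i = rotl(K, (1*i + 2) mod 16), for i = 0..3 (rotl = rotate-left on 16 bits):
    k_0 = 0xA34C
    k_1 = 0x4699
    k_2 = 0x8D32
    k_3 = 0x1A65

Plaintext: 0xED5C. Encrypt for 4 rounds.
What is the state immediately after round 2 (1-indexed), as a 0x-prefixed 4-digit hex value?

s_0 = plaintext = 0xED5C
s_1 = Round(s_0, k_0) = 0x5CEE
s_2 = Round(s_1, k_1) = 0xEEE7
s_3 = Round(s_2, k_2) = 0xE7F7
s_4 = Round(s_3, k_3) = 0xF7CF

0xEEE7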